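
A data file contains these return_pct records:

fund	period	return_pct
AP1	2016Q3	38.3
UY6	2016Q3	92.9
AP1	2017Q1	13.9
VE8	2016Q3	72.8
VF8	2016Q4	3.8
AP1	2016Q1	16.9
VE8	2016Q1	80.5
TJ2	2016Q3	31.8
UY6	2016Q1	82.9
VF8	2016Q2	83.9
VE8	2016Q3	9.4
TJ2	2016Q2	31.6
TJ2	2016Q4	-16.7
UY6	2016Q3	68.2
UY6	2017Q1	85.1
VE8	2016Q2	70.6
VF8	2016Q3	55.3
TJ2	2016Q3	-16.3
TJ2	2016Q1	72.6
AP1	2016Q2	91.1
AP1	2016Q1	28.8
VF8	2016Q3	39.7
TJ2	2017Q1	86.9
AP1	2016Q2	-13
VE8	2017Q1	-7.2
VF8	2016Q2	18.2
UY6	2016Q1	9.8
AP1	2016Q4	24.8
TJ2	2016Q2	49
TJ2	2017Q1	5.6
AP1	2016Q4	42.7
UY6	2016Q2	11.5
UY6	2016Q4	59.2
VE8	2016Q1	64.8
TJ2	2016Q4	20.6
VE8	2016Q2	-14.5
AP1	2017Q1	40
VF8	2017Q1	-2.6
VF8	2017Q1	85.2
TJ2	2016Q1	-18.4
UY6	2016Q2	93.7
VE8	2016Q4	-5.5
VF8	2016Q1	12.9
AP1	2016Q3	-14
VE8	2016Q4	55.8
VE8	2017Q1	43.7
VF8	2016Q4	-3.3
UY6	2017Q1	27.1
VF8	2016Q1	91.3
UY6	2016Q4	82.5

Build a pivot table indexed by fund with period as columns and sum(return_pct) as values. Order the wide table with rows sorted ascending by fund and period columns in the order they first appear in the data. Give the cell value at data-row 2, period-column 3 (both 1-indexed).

With rows sorted ascending by fund, row 2 is fund=TJ2. period columns in first-appearance order: 2016Q3, 2017Q1, 2016Q4, 2016Q1, 2016Q2; column 3 is 2016Q4.
Long rows with fund=TJ2, period=2016Q4: -16.7 + 20.6 = 3.9.

3.9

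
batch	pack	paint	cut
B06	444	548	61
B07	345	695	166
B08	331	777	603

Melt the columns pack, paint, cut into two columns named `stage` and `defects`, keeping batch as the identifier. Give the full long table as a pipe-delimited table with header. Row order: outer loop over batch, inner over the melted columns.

| batch | stage | defects |
| B06 | pack | 444 |
| B06 | paint | 548 |
| B06 | cut | 61 |
| B07 | pack | 345 |
| B07 | paint | 695 |
| B07 | cut | 166 |
| B08 | pack | 331 |
| B08 | paint | 777 |
| B08 | cut | 603 |

Each (batch, column) pair becomes one row: 3 × 3 = 9 rows.
For example, (B06, pack) → defects=444.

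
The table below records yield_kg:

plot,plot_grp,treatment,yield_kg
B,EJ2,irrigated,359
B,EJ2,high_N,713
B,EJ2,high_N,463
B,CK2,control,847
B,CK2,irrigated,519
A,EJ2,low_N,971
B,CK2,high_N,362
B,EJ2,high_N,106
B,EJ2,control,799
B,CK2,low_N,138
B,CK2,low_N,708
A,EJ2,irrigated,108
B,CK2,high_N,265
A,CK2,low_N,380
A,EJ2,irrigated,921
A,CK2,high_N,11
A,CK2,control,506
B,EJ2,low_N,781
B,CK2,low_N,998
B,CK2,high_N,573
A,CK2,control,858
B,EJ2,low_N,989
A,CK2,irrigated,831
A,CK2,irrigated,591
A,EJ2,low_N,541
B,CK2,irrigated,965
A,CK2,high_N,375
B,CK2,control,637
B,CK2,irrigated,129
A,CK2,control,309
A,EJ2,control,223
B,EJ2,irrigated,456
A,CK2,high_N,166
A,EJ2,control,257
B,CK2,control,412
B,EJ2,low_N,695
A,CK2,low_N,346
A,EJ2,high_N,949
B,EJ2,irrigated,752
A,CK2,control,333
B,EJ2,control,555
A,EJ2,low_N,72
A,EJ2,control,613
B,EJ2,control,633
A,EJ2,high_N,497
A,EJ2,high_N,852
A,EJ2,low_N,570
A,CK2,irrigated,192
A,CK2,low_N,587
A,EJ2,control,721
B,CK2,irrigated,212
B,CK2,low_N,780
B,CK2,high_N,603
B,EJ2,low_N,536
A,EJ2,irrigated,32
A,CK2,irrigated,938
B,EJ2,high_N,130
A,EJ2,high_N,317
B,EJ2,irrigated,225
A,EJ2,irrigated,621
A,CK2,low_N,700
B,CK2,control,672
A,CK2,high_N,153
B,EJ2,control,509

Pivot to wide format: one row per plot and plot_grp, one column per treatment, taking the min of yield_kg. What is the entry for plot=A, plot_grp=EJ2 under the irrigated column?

32

Rows with plot=A, plot_grp=EJ2 and treatment=irrigated: yield_kg values are 108, 921, 32, 621.
min(108, 921, 32, 621) = 32.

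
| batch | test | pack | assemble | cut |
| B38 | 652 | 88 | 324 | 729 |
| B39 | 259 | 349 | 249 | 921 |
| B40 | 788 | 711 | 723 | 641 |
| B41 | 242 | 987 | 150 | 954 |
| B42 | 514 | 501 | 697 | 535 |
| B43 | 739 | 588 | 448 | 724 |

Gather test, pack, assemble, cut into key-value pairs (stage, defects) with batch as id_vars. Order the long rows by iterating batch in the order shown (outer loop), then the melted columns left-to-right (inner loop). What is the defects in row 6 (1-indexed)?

24 rows total (6 × 4). Row 6: index ⌊(6-1)/4⌋ = 1 into batch → B39; (6-1) mod 4 = 1 into the melted columns → pack.
So row 6 is (B39, pack, 349); defects = 349.

349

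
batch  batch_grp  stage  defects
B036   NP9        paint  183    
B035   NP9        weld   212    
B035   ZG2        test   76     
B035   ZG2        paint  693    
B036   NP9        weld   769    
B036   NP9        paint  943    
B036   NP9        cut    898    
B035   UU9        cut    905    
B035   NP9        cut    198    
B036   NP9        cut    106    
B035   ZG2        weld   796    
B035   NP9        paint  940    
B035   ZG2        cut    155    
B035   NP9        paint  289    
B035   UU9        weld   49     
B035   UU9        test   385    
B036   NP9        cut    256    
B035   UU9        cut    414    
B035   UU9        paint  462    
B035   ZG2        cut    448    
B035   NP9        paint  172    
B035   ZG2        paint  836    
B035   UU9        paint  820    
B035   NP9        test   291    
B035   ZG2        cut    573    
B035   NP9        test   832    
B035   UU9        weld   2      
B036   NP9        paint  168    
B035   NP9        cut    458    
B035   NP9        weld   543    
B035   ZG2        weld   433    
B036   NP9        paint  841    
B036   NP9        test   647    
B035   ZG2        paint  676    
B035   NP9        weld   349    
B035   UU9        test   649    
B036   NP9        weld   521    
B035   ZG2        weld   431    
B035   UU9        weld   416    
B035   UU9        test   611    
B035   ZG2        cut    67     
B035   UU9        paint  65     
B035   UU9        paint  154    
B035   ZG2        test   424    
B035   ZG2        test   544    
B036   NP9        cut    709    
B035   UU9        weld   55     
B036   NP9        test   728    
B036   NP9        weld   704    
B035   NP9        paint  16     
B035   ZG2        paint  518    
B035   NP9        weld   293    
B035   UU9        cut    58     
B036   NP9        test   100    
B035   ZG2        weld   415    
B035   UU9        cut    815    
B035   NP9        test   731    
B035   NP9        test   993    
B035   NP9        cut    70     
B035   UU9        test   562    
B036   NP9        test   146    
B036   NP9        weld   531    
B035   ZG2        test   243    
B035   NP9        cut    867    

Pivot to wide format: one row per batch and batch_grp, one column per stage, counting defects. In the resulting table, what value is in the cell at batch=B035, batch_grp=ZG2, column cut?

4

Rows with batch=B035, batch_grp=ZG2 and stage=cut: defects values are 155, 448, 573, 67.
4 rows match — count = 4.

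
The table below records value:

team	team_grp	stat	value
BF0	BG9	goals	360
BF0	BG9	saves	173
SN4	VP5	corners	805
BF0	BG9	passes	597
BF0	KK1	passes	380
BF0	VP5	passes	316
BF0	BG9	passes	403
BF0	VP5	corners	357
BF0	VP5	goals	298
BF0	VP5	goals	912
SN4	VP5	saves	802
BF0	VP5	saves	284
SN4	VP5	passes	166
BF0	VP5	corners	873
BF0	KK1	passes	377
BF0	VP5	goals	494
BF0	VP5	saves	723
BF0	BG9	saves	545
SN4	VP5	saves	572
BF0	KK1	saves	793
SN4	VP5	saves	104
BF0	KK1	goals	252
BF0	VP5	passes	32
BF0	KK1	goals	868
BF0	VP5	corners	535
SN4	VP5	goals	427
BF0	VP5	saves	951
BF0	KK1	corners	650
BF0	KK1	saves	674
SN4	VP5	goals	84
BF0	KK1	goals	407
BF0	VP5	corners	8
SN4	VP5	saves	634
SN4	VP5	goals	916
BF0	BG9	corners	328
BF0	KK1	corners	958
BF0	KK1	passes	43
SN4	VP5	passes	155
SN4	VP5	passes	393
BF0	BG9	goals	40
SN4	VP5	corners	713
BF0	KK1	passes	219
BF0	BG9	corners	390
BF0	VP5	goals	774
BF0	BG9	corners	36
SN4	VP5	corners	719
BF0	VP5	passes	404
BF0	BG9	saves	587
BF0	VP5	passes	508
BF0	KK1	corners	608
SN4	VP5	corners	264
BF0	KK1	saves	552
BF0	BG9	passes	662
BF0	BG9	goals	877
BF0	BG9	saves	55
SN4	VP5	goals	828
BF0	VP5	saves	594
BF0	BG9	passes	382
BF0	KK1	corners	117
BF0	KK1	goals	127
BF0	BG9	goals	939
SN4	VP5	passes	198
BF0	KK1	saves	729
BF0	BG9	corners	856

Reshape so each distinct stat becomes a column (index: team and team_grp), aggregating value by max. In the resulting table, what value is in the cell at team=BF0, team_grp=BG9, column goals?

939

Rows with team=BF0, team_grp=BG9 and stat=goals: value values are 360, 40, 877, 939.
max(360, 40, 877, 939) = 939.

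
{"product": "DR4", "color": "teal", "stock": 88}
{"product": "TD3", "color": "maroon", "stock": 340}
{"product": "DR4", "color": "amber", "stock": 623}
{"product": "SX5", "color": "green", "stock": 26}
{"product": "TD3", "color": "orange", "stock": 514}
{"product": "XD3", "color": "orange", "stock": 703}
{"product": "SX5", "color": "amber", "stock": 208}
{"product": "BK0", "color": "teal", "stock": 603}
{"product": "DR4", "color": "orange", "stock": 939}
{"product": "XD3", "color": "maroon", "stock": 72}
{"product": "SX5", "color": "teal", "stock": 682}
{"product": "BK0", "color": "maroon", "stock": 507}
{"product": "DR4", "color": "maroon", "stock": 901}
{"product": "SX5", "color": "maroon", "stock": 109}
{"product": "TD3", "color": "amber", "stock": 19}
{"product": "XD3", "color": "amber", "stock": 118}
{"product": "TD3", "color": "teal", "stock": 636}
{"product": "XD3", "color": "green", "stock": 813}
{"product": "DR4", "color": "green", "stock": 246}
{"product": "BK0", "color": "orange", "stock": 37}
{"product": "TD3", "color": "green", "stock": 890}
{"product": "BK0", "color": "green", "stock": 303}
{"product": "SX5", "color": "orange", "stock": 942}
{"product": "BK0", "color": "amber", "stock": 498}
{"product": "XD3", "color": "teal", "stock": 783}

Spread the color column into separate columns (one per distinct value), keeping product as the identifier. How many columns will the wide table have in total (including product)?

6

1 column for product plus 5 distinct color values → 6 columns.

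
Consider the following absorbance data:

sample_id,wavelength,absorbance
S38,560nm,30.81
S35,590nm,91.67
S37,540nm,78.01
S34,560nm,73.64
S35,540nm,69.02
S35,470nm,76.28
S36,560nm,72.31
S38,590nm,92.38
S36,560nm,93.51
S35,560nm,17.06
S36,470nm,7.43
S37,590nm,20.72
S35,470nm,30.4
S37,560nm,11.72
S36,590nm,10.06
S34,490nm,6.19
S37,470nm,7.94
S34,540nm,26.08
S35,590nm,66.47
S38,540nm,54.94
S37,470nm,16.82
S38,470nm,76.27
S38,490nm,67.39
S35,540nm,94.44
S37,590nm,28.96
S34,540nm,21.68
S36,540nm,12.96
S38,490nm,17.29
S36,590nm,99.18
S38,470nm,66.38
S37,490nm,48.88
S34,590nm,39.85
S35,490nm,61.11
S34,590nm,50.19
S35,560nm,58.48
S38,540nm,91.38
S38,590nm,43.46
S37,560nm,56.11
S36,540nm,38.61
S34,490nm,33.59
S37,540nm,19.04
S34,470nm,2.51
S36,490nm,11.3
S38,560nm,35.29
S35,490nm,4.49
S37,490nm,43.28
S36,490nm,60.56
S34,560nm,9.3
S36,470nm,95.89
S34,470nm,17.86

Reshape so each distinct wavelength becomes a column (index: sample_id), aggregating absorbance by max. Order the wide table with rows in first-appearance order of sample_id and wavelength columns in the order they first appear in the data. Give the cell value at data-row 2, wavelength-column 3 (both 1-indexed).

94.44

With rows in first-appearance order of sample_id, row 2 is sample_id=S35. wavelength columns in first-appearance order: 560nm, 590nm, 540nm, 470nm, 490nm; column 3 is 540nm.
Long rows with sample_id=S35, wavelength=540nm: max(69.02, 94.44) = 94.44.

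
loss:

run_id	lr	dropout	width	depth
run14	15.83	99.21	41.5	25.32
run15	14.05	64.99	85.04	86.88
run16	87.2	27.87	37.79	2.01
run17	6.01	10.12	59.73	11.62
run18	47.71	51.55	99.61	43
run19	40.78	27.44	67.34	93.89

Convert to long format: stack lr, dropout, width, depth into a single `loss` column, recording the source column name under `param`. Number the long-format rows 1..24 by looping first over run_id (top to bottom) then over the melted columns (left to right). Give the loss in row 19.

99.61

24 rows total (6 × 4). Row 19: index ⌊(19-1)/4⌋ = 4 into run_id → run18; (19-1) mod 4 = 2 into the melted columns → width.
So row 19 is (run18, width, 99.61); loss = 99.61.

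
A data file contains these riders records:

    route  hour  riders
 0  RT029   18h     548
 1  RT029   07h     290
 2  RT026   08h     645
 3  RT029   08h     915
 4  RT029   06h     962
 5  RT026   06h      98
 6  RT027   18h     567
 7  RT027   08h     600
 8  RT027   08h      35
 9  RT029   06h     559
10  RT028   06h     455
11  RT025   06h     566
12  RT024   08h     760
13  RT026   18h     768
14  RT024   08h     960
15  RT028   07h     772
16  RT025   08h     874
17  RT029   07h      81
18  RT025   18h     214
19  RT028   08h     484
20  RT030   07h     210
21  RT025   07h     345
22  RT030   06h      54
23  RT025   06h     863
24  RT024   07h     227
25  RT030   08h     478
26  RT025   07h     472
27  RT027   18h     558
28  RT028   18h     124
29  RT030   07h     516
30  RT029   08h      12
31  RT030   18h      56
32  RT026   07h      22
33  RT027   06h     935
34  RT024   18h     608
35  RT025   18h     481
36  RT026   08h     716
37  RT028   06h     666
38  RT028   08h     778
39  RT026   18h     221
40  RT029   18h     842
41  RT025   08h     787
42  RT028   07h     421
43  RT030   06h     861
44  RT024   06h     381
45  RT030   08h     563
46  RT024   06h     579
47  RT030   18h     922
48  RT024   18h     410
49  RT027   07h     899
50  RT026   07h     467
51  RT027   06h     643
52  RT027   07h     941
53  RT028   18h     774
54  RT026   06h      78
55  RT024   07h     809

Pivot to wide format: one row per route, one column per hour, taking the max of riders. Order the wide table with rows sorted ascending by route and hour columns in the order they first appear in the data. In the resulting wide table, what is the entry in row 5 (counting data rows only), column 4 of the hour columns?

666

With rows sorted ascending by route, row 5 is route=RT028. hour columns in first-appearance order: 18h, 07h, 08h, 06h; column 4 is 06h.
Long rows with route=RT028, hour=06h: max(455, 666) = 666.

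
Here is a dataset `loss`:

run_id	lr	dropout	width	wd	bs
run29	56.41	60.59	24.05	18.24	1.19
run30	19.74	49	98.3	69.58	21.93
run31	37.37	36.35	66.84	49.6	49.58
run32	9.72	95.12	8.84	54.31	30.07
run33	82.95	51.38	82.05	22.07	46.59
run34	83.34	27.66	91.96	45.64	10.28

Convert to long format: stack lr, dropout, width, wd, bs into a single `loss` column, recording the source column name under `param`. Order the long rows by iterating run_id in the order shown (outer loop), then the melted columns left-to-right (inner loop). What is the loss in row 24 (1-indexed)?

22.07

30 rows total (6 × 5). Row 24: index ⌊(24-1)/5⌋ = 4 into run_id → run33; (24-1) mod 5 = 3 into the melted columns → wd.
So row 24 is (run33, wd, 22.07); loss = 22.07.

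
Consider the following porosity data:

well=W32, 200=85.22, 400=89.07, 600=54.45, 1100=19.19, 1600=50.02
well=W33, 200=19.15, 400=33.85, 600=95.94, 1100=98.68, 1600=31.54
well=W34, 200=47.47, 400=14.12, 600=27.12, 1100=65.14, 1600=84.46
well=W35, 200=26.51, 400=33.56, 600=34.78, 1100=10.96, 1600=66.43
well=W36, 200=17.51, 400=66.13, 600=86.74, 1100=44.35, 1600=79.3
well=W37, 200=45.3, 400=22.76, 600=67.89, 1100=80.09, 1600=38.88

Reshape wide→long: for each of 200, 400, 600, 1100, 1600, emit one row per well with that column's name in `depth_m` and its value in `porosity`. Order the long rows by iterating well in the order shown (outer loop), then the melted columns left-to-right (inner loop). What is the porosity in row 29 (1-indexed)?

30 rows total (6 × 5). Row 29: index ⌊(29-1)/5⌋ = 5 into well → W37; (29-1) mod 5 = 3 into the melted columns → 1100.
So row 29 is (W37, 1100, 80.09); porosity = 80.09.

80.09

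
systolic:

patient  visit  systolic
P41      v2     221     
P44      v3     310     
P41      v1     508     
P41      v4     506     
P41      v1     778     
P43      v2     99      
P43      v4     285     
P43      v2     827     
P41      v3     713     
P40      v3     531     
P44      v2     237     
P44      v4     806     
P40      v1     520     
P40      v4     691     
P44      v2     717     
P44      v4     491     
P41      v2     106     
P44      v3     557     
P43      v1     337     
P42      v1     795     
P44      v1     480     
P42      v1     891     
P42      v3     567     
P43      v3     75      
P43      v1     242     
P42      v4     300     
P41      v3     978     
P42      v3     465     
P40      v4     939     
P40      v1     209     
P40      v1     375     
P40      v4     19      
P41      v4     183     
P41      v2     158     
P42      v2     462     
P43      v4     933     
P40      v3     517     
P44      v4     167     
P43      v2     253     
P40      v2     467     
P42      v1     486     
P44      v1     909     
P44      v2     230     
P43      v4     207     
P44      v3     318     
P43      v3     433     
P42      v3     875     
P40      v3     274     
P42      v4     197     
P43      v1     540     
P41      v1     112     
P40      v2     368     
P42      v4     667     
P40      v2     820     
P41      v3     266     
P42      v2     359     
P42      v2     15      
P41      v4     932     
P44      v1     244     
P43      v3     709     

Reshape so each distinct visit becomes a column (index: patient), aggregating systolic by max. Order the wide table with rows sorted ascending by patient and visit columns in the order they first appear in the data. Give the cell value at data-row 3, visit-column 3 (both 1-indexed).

With rows sorted ascending by patient, row 3 is patient=P42. visit columns in first-appearance order: v2, v3, v1, v4; column 3 is v1.
Long rows with patient=P42, visit=v1: max(795, 891, 486) = 891.

891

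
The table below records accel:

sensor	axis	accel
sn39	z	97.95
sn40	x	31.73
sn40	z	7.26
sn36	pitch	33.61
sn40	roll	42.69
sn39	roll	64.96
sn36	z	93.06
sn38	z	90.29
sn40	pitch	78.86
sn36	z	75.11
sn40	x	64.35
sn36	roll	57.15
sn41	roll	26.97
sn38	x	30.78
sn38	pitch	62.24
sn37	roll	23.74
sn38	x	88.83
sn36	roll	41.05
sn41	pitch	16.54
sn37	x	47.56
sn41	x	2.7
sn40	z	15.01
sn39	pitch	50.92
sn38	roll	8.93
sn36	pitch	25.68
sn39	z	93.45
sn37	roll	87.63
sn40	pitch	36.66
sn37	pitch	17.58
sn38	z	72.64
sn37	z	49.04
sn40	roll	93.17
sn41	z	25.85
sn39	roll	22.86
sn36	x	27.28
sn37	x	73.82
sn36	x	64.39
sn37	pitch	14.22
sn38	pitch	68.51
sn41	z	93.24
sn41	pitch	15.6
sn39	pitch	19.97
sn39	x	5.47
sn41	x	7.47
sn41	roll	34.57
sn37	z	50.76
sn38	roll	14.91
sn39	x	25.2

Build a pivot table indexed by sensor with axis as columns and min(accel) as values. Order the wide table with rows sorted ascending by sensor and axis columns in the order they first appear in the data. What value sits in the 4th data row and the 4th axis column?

With rows sorted ascending by sensor, row 4 is sensor=sn39. axis columns in first-appearance order: z, x, pitch, roll; column 4 is roll.
Long rows with sensor=sn39, axis=roll: min(64.96, 22.86) = 22.86.

22.86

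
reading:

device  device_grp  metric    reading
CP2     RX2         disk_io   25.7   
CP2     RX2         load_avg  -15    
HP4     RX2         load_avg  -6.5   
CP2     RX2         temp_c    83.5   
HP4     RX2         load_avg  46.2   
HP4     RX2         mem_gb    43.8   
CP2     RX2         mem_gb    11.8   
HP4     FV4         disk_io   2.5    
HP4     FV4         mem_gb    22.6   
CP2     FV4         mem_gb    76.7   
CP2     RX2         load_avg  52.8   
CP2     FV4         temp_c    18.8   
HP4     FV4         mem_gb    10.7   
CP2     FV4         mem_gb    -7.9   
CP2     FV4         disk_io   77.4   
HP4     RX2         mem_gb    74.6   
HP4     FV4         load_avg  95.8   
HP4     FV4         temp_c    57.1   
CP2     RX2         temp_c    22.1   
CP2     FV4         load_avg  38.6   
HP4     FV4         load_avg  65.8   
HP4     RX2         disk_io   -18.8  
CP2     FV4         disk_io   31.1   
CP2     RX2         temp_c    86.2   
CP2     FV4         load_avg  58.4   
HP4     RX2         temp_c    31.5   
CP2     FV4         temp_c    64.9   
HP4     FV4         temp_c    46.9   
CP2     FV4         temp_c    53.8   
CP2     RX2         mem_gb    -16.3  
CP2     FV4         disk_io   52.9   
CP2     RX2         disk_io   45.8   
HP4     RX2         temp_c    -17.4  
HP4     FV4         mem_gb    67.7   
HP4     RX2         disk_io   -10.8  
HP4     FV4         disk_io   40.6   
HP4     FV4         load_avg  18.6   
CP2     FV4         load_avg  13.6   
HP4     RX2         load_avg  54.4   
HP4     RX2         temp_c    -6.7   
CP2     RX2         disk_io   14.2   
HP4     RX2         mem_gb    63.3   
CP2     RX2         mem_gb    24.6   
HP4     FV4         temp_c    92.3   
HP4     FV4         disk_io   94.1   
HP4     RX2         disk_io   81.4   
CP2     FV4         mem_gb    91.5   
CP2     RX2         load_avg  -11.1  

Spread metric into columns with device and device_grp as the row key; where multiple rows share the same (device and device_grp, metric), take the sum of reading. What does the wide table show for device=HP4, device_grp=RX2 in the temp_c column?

7.4

Rows with device=HP4, device_grp=RX2 and metric=temp_c: reading values are 31.5, -17.4, -6.7.
31.5 + -17.4 + -6.7 = 7.4.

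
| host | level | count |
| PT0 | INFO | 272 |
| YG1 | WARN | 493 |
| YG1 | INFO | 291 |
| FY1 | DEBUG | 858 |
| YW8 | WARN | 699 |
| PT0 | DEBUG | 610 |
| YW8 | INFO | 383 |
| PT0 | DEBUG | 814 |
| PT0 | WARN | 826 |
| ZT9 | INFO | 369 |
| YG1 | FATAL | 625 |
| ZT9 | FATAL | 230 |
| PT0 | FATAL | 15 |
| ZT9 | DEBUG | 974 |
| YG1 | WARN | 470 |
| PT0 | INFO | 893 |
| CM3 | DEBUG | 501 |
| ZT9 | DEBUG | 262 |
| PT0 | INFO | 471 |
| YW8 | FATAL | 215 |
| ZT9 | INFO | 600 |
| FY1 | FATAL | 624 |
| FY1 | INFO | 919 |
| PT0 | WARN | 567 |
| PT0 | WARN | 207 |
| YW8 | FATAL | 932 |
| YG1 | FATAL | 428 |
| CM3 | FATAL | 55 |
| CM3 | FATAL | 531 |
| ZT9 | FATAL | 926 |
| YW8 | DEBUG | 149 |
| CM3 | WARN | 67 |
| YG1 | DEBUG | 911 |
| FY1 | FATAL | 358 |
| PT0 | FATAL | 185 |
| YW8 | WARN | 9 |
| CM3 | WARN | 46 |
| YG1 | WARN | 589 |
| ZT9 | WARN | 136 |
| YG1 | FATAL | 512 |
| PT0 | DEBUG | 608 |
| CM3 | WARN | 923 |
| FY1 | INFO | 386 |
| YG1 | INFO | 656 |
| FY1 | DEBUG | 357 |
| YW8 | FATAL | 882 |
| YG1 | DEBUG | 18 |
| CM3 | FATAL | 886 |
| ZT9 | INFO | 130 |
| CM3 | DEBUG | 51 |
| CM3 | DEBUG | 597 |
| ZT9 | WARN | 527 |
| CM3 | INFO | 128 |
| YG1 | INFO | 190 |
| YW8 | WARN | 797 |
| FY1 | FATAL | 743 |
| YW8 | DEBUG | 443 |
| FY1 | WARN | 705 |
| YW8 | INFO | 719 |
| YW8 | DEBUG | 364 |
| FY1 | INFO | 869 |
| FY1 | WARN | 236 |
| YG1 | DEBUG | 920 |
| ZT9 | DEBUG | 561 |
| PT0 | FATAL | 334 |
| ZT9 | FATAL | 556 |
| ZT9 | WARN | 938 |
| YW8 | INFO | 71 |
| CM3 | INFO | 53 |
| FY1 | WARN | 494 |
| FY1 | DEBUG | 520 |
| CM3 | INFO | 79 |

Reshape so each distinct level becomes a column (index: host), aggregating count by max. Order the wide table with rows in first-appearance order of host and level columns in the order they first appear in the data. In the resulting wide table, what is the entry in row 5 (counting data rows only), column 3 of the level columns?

974

With rows in first-appearance order of host, row 5 is host=ZT9. level columns in first-appearance order: INFO, WARN, DEBUG, FATAL; column 3 is DEBUG.
Long rows with host=ZT9, level=DEBUG: max(974, 262, 561) = 974.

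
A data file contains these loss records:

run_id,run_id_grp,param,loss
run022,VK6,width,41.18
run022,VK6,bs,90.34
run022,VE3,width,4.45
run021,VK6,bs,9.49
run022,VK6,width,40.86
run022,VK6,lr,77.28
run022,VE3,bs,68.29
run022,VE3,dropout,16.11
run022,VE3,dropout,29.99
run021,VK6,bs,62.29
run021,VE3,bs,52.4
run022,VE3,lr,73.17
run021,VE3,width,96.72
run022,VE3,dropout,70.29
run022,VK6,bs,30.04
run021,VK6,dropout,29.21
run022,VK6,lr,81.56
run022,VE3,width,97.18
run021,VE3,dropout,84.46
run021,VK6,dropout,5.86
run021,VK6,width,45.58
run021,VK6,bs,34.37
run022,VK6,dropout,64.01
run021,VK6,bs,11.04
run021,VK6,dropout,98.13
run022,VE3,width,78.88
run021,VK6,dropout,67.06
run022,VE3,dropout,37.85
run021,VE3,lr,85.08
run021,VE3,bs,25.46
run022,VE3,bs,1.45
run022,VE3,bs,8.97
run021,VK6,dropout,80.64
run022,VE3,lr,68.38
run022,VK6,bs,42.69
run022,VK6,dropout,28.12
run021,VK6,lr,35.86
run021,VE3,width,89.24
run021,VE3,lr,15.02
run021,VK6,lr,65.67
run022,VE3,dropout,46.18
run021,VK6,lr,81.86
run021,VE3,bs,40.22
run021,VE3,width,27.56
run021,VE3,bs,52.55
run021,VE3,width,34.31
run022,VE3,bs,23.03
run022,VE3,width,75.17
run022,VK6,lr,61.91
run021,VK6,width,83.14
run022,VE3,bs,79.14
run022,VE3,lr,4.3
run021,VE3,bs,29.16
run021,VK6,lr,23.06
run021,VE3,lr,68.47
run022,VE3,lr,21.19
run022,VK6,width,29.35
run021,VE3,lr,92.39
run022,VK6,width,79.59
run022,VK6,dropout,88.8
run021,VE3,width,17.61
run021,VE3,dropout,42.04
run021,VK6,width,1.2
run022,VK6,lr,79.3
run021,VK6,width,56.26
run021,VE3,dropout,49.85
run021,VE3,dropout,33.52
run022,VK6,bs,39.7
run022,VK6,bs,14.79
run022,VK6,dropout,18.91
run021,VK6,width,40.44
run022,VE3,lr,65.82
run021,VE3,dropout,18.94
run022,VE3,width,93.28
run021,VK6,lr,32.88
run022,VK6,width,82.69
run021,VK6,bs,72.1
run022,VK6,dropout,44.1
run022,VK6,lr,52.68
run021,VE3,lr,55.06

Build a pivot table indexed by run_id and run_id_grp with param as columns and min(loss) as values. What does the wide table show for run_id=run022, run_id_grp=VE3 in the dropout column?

16.11

Rows with run_id=run022, run_id_grp=VE3 and param=dropout: loss values are 16.11, 29.99, 70.29, 37.85, 46.18.
min(16.11, 29.99, 70.29, 37.85, 46.18) = 16.11.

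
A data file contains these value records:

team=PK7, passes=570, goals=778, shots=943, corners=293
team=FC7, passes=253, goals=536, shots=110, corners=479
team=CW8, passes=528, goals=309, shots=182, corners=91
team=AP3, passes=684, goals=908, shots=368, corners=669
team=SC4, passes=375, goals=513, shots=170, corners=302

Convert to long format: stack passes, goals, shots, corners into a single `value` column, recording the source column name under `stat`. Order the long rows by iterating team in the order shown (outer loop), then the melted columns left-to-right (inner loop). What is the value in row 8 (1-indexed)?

20 rows total (5 × 4). Row 8: index ⌊(8-1)/4⌋ = 1 into team → FC7; (8-1) mod 4 = 3 into the melted columns → corners.
So row 8 is (FC7, corners, 479); value = 479.

479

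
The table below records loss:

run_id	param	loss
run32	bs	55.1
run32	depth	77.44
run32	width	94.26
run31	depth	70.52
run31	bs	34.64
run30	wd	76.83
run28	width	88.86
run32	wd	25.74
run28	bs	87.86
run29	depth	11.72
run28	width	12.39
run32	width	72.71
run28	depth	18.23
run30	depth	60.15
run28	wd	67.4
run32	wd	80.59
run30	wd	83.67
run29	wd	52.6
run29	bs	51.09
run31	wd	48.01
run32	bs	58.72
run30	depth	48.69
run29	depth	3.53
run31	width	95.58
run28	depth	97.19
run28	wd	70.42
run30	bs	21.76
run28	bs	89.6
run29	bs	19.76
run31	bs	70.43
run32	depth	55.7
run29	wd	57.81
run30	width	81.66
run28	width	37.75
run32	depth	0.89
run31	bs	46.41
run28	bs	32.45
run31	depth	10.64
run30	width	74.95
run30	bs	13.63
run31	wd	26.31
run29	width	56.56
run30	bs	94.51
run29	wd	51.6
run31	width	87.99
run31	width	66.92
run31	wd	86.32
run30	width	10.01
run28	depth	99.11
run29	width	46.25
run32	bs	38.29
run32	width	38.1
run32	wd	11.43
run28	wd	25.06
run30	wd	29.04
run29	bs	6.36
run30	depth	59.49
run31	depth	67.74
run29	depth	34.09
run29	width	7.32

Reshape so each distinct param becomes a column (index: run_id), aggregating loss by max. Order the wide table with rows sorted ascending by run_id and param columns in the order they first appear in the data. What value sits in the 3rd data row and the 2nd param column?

With rows sorted ascending by run_id, row 3 is run_id=run30. param columns in first-appearance order: bs, depth, width, wd; column 2 is depth.
Long rows with run_id=run30, param=depth: max(60.15, 48.69, 59.49) = 60.15.

60.15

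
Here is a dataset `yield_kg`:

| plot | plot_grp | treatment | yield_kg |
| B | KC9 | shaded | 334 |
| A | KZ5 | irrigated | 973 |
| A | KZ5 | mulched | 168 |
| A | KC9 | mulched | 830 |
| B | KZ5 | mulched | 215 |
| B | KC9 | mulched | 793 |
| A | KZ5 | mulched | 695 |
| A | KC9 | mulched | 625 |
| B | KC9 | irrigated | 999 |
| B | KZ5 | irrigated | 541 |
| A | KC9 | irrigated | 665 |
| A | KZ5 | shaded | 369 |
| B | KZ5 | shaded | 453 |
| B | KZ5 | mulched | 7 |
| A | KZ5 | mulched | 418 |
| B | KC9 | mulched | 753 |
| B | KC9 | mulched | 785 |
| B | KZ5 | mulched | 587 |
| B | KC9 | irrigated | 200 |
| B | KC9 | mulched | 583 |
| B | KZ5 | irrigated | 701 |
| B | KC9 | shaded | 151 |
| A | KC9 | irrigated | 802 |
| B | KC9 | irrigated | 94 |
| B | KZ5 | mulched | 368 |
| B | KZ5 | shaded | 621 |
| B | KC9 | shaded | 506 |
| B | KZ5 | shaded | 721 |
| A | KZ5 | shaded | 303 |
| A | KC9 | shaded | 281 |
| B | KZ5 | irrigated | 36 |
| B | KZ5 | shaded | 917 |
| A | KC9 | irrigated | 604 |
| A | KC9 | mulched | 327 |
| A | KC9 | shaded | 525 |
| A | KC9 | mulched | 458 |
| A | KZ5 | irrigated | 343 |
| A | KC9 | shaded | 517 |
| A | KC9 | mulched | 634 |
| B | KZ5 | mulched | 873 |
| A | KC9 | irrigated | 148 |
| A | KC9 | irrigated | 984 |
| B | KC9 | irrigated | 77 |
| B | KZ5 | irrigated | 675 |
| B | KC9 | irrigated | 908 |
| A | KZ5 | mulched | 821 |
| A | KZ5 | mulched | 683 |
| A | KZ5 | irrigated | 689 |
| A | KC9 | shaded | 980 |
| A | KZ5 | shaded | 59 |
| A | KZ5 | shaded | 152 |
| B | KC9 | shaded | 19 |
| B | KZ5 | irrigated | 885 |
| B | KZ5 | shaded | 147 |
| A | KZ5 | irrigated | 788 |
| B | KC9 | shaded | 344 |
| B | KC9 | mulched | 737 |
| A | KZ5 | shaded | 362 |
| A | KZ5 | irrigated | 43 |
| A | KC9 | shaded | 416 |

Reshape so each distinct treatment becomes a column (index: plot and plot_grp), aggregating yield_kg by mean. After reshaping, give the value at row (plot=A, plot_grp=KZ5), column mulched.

557

Rows with plot=A, plot_grp=KZ5 and treatment=mulched: yield_kg values are 168, 695, 418, 821, 683.
(168 + 695 + 418 + 821 + 683) / 5 = 557.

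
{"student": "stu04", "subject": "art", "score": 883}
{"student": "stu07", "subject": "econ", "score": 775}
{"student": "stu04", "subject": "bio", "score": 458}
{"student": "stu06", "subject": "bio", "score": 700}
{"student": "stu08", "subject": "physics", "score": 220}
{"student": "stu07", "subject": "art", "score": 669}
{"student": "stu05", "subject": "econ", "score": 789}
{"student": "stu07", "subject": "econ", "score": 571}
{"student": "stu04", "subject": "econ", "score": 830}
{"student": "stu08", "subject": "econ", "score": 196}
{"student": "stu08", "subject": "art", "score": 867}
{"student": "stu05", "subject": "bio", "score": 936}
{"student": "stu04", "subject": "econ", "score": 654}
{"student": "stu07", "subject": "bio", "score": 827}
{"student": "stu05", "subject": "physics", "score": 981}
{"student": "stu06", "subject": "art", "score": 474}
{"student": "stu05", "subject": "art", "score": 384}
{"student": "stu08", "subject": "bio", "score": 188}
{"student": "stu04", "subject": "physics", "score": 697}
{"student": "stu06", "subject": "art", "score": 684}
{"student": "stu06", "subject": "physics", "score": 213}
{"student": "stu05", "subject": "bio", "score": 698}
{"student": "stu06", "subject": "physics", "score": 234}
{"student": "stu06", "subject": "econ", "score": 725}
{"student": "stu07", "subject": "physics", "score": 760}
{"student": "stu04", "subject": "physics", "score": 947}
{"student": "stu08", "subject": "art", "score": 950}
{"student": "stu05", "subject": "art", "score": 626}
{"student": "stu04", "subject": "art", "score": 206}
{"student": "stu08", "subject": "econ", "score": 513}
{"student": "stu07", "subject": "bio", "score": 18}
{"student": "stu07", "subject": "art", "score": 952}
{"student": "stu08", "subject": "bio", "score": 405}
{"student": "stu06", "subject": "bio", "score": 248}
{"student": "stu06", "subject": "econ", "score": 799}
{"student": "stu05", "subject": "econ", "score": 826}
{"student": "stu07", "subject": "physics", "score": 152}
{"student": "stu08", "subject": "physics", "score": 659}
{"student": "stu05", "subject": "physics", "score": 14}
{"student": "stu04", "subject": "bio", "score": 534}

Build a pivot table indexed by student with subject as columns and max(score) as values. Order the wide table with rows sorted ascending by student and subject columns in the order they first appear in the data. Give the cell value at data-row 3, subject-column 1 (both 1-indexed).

With rows sorted ascending by student, row 3 is student=stu06. subject columns in first-appearance order: art, econ, bio, physics; column 1 is art.
Long rows with student=stu06, subject=art: max(474, 684) = 684.

684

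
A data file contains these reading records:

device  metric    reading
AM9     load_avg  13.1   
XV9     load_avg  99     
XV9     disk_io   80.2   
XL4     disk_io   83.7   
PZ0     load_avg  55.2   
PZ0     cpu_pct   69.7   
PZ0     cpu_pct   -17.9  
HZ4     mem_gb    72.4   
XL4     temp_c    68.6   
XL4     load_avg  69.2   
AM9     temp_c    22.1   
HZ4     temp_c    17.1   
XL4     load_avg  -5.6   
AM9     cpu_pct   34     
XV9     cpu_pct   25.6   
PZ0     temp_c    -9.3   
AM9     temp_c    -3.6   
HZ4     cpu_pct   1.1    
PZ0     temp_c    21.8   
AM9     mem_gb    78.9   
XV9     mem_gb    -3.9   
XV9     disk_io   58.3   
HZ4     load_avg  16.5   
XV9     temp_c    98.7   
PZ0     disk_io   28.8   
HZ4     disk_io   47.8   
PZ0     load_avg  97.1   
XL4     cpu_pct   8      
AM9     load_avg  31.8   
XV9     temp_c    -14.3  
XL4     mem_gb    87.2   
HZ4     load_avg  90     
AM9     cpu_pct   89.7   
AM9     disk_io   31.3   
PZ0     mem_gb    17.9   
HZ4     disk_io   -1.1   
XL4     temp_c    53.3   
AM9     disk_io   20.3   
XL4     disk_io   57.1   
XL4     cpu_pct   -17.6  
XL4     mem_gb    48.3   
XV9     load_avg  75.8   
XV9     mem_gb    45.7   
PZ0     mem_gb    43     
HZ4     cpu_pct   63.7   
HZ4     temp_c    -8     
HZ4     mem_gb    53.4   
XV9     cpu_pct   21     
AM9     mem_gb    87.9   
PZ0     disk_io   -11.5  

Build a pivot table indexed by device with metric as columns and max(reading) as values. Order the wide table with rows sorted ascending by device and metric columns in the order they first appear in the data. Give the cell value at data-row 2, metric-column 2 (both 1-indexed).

With rows sorted ascending by device, row 2 is device=HZ4. metric columns in first-appearance order: load_avg, disk_io, cpu_pct, mem_gb, temp_c; column 2 is disk_io.
Long rows with device=HZ4, metric=disk_io: max(47.8, -1.1) = 47.8.

47.8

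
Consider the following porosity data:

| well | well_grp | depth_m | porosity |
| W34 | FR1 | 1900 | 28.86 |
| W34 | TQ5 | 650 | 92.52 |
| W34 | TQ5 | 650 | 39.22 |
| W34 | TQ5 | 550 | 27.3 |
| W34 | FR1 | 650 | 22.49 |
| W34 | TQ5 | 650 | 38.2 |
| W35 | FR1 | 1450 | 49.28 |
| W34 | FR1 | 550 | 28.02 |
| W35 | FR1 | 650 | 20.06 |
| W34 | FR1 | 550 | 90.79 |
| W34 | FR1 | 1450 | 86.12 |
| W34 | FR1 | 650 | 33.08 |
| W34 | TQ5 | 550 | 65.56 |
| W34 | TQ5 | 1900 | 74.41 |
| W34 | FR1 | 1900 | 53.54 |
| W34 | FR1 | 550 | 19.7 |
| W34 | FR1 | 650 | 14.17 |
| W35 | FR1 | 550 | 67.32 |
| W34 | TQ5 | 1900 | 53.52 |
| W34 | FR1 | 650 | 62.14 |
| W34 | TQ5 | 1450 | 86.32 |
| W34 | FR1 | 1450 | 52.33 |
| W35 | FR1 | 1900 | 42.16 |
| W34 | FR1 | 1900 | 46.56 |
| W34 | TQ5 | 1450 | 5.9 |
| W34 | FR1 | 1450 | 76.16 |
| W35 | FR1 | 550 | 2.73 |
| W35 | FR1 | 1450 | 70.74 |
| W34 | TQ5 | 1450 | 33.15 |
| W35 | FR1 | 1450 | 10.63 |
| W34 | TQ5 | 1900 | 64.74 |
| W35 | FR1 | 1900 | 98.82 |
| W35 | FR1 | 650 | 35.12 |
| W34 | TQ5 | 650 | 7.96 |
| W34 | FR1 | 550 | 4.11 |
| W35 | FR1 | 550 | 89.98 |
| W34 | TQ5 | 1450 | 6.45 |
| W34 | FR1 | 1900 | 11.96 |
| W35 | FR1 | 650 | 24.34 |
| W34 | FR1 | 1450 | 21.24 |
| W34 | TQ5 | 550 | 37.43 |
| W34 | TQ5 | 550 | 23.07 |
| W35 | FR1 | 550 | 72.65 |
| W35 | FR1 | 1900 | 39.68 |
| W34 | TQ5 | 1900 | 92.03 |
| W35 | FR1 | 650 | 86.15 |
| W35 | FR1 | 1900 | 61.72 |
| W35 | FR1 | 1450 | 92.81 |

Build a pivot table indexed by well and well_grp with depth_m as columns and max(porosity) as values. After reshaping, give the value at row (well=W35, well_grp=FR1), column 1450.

92.81

Rows with well=W35, well_grp=FR1 and depth_m=1450: porosity values are 49.28, 70.74, 10.63, 92.81.
max(49.28, 70.74, 10.63, 92.81) = 92.81.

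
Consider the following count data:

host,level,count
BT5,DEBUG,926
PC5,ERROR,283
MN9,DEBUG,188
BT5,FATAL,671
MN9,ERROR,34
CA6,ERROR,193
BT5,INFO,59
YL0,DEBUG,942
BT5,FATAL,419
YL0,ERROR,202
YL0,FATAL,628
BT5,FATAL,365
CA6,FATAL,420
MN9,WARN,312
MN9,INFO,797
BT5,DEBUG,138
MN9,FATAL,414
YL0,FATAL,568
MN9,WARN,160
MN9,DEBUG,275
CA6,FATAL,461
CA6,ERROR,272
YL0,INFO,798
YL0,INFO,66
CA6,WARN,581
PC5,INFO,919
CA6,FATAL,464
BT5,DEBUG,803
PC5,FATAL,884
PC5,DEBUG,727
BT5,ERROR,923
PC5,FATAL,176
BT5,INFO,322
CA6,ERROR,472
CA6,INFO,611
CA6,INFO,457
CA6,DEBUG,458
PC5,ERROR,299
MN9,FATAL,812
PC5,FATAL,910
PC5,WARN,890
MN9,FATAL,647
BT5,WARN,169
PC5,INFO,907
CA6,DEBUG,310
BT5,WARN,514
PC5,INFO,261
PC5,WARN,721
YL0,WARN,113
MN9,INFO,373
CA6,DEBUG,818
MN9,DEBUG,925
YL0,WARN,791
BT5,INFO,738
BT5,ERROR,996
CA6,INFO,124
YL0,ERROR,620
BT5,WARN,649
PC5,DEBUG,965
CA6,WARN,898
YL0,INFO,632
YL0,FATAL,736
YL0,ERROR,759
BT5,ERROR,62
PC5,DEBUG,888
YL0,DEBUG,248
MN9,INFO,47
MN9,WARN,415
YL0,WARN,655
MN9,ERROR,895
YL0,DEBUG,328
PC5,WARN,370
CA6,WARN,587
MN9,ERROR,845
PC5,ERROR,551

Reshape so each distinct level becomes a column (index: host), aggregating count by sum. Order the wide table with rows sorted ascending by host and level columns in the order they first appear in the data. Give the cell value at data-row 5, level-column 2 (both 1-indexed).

With rows sorted ascending by host, row 5 is host=YL0. level columns in first-appearance order: DEBUG, ERROR, FATAL, INFO, WARN; column 2 is ERROR.
Long rows with host=YL0, level=ERROR: 202 + 620 + 759 = 1581.

1581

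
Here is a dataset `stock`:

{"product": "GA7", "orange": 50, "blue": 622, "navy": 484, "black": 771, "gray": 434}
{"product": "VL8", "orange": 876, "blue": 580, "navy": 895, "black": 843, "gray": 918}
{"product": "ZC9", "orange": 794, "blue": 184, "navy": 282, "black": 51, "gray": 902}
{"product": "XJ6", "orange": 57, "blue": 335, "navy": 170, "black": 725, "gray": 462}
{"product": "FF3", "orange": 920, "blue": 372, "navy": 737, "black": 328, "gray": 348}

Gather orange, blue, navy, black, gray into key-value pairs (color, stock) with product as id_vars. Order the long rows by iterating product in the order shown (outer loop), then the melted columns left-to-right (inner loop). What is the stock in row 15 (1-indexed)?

902

25 rows total (5 × 5). Row 15: index ⌊(15-1)/5⌋ = 2 into product → ZC9; (15-1) mod 5 = 4 into the melted columns → gray.
So row 15 is (ZC9, gray, 902); stock = 902.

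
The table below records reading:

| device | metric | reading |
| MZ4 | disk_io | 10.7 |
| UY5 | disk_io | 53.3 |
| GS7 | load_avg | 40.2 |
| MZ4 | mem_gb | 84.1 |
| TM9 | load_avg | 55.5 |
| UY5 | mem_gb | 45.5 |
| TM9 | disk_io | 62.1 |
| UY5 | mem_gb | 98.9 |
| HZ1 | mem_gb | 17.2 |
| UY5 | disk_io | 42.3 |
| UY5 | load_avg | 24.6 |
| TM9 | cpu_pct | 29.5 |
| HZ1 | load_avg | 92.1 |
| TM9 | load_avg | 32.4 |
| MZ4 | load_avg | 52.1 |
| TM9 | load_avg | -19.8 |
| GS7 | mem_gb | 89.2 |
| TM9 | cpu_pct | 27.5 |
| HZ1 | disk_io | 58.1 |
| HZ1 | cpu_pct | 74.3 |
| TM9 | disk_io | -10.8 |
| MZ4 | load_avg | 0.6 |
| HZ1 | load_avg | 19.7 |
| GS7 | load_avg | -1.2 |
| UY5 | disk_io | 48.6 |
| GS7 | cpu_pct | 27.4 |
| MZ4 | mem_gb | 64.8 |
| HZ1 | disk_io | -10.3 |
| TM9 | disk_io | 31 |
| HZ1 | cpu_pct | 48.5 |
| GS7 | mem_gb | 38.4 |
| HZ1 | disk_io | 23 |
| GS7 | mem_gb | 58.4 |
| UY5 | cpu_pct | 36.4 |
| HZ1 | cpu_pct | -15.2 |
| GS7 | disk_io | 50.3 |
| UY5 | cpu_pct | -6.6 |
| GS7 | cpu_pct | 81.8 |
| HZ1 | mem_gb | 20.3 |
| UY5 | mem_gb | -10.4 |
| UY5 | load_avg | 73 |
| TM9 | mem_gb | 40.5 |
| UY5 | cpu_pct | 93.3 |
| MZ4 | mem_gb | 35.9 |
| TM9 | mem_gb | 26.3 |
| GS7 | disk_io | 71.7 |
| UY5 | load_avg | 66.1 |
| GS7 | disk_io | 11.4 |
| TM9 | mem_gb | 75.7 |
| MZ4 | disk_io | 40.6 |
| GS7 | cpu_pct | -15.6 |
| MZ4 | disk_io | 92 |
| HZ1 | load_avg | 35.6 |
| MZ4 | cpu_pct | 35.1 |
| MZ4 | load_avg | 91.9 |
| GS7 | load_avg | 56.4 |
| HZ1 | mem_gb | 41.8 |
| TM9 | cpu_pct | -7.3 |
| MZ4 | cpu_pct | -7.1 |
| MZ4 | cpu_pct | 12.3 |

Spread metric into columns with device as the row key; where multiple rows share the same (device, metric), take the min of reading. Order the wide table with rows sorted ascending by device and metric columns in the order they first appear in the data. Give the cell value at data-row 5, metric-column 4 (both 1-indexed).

-6.6

With rows sorted ascending by device, row 5 is device=UY5. metric columns in first-appearance order: disk_io, load_avg, mem_gb, cpu_pct; column 4 is cpu_pct.
Long rows with device=UY5, metric=cpu_pct: min(36.4, -6.6, 93.3) = -6.6.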